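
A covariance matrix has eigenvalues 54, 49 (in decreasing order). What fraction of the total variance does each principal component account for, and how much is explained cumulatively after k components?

Step 1 — total variance = trace(Sigma) = Σ λ_i = 54 + 49 = 103.

Step 2 — fraction explained by component i = λ_i / Σ λ:
  PC1: 54/103 = 0.5243
  PC2: 49/103 = 0.4757

Step 3 — cumulative fraction after k components = (λ_1 + ... + λ_k) / Σ λ:
  k = 1: 54/103 = 0.5243
  k = 2: (54 + 49)/103 = 103/103 = 1

Summary (fraction, with percent):

explained: PC1 0.5243 (52.43%), PC2 0.4757 (47.57%);  cumulative: 0.5243, 1


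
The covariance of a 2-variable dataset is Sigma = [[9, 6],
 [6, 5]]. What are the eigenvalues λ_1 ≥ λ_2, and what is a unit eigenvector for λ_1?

Step 1 — characteristic polynomial of 2×2 Sigma:
  det(Sigma - λI) = λ² - trace · λ + det = 0.
  trace = 9 + 5 = 14, det = 9·5 - (6)² = 9.
Step 2 — discriminant:
  Δ = trace² - 4·det = 196 - 36 = 160.
Step 3 — eigenvalues:
  λ = (trace ± √Δ)/2 = (14 ± 12.6491)/2,
  λ_1 = 13.3246,  λ_2 = 0.6754.

Step 4 — unit eigenvector for λ_1: solve (Sigma - λ_1 I)v = 0. First row:
  (9 - 13.3246)·v_x + (6)·v_y = 0, i.e. (-4.3246)·v_x + (6)·v_y = 0,
  so v ∝ (b, λ_1 - a) = (6, 4.3246) = u.
  ||u|| = √((6)² + (4.3246)²) = √(54.7018) ≈ 7.3961,
  v_1 = u/||u|| ≈ (0.8112, 0.5847) (||v_1|| = 1).

λ_1 = 13.3246,  λ_2 = 0.6754;  v_1 ≈ (0.8112, 0.5847)


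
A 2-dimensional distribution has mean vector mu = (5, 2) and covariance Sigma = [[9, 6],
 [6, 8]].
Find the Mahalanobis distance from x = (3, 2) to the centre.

Step 1 — centre the observation: (x - mu) = (-2, 0).

Step 2 — invert Sigma. det(Sigma) = 9·8 - (6)² = 36.
  Sigma^{-1} = (1/det) · [[d, -b], [-b, a]] = [[0.2222, -0.1667],
 [-0.1667, 0.25]].

Step 3 — form the quadratic (x - mu)^T · Sigma^{-1} · (x - mu):
  Sigma^{-1} · (x - mu) = (-0.4444, 0.3333).
  (x - mu)^T · [Sigma^{-1} · (x - mu)] = (-2)·(-0.4444) + (0)·(0.3333) = 0.8889.

Step 4 — take square root: d = √(0.8889) ≈ 0.9428.

d(x, mu) = √(0.8889) ≈ 0.9428


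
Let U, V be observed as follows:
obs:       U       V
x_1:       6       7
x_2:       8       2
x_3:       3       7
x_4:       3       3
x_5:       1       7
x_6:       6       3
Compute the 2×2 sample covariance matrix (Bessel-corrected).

Step 1 — column means:
  mean(U) = (6 + 8 + 3 + 3 + 1 + 6) / 6 = 27/6 = 4.5
  mean(V) = (7 + 2 + 7 + 3 + 7 + 3) / 6 = 29/6 = 4.8333

Step 2 — sample covariance S[i,j] = (1/(n-1)) · Σ_k (x_{k,i} - mean_i) · (x_{k,j} - mean_j), with n-1 = 5.
  S[U,U] = ((1.5)·(1.5) + (3.5)·(3.5) + (-1.5)·(-1.5) + (-1.5)·(-1.5) + (-3.5)·(-3.5) + (1.5)·(1.5)) / 5 = 33.5/5 = 6.7
  S[U,V] = ((1.5)·(2.1667) + (3.5)·(-2.8333) + (-1.5)·(2.1667) + (-1.5)·(-1.8333) + (-3.5)·(2.1667) + (1.5)·(-1.8333)) / 5 = -17.5/5 = -3.5
  S[V,V] = ((2.1667)·(2.1667) + (-2.8333)·(-2.8333) + (2.1667)·(2.1667) + (-1.8333)·(-1.8333) + (2.1667)·(2.1667) + (-1.8333)·(-1.8333)) / 5 = 28.8333/5 = 5.7667

S is symmetric (S[j,i] = S[i,j]). Assembling:

S = [[6.7, -3.5],
 [-3.5, 5.7667]]


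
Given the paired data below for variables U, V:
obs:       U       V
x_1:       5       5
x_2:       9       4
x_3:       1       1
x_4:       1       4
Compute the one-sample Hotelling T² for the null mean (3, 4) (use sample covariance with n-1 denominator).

Step 1 — sample mean vector:
  mean(U) = (5 + 9 + 1 + 1) / 4 = 16/4 = 4
  mean(V) = (5 + 4 + 1 + 4) / 4 = 14/4 = 3.5
  x̄ = (4, 3.5),  deviation x̄ - mu_0 = (4, 3.5) - (3, 4) = (1, -0.5).

Step 2 — sample covariance matrix, S[i,j] = (1/(n-1)) · Σ_k (x_{k,i} - mean_i) · (x_{k,j} - mean_j), divisor n-1 = 3:
  S[U,U] = ((1)·(1) + (5)·(5) + (-3)·(-3) + (-3)·(-3)) / 3 = 44/3 = 14.6667
  S[U,V] = ((1)·(1.5) + (5)·(0.5) + (-3)·(-2.5) + (-3)·(0.5)) / 3 = 10/3 = 3.3333
  S[V,V] = ((1.5)·(1.5) + (0.5)·(0.5) + (-2.5)·(-2.5) + (0.5)·(0.5)) / 3 = 9/3 = 3
  S = [[14.6667, 3.3333],
 [3.3333, 3]].

Step 3 — invert S. det(S) = 14.6667·3 - (3.3333)² = 32.8889.
  S^{-1} = (1/det) · [[d, -b], [-b, a]] = [[0.0912, -0.1014],
 [-0.1014, 0.4459]].

Step 4 — quadratic form (x̄ - mu_0)^T · S^{-1} · (x̄ - mu_0):
  S^{-1} · (x̄ - mu_0) = (0.1419, -0.3243),
  (x̄ - mu_0)^T · [...] = (1)·(0.1419) + (-0.5)·(-0.3243) = 0.3041.

Step 5 — scale by n: T² = 4 · 0.3041 = 1.2162.

T² ≈ 1.2162


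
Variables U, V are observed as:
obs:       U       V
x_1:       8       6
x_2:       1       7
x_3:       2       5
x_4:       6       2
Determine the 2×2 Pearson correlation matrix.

Step 1 — column means:
  mean(U) = (8 + 1 + 2 + 6) / 4 = 17/4 = 4.25
  mean(V) = (6 + 7 + 5 + 2) / 4 = 20/4 = 5

Step 2 — sample variances and covariances s[i,j] = (1/(n-1)) · Σ_k (x_{k,i} - mean_i) · (x_{k,j} - mean_j), with n-1 = 3:
  s[U,U] = ((3.75)·(3.75) + (-3.25)·(-3.25) + (-2.25)·(-2.25) + (1.75)·(1.75)) / 3 = 32.75/3 = 10.9167
  s[U,V] = ((3.75)·(1) + (-3.25)·(2) + (-2.25)·(0) + (1.75)·(-3)) / 3 = -8/3 = -2.6667
  s[V,V] = ((1)·(1) + (2)·(2) + (0)·(0) + (-3)·(-3)) / 3 = 14/3 = 4.6667
  Sample standard deviations s_i = √(s[i,i]):
  s(U) = √(10.9167) = 3.304
  s(V) = √(4.6667) = 2.1602

Step 3 — r_{ij} = s_{ij} / (s_i · s_j):
  r[U,U] = 1 (diagonal).
  r[U,V] = -2.6667 / (3.304 · 2.1602) = -2.6667 / 7.1375 = -0.3736
  r[V,V] = 1 (diagonal).

R is symmetric with unit diagonal. Assembling:

R = [[1, -0.3736],
 [-0.3736, 1]]


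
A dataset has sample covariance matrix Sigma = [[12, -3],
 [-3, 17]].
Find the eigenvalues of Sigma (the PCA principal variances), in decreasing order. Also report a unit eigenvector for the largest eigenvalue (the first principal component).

Step 1 — characteristic polynomial of 2×2 Sigma:
  det(Sigma - λI) = λ² - trace · λ + det = 0.
  trace = 12 + 17 = 29, det = 12·17 - (-3)² = 195.
Step 2 — discriminant:
  Δ = trace² - 4·det = 841 - 780 = 61.
Step 3 — eigenvalues:
  λ = (trace ± √Δ)/2 = (29 ± 7.8102)/2,
  λ_1 = 18.4051,  λ_2 = 10.5949.

Step 4 — unit eigenvector for λ_1: solve (Sigma - λ_1 I)v = 0. First row:
  (12 - 18.4051)·v_x + (-3)·v_y = 0, i.e. (-6.4051)·v_x + (-3)·v_y = 0,
  so v ∝ (b, λ_1 - a) = (-3, 6.4051); multiply by -1 so the first entry is positive: u = (3, -6.4051).
  ||u|| = √((3)² + (-6.4051)²) = √(50.0256) ≈ 7.0729,
  v_1 = u/||u|| ≈ (0.4242, -0.9056) (||v_1|| = 1).

λ_1 = 18.4051,  λ_2 = 10.5949;  v_1 ≈ (0.4242, -0.9056)


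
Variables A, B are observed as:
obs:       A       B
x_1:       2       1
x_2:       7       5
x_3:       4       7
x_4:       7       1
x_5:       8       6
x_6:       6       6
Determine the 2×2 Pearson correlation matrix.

Step 1 — column means:
  mean(A) = (2 + 7 + 4 + 7 + 8 + 6) / 6 = 34/6 = 5.6667
  mean(B) = (1 + 5 + 7 + 1 + 6 + 6) / 6 = 26/6 = 4.3333

Step 2 — sample variances and covariances s[i,j] = (1/(n-1)) · Σ_k (x_{k,i} - mean_i) · (x_{k,j} - mean_j), with n-1 = 5:
  s[A,A] = ((-3.6667)·(-3.6667) + (1.3333)·(1.3333) + (-1.6667)·(-1.6667) + (1.3333)·(1.3333) + (2.3333)·(2.3333) + (0.3333)·(0.3333)) / 5 = 25.3333/5 = 5.0667
  s[A,B] = ((-3.6667)·(-3.3333) + (1.3333)·(0.6667) + (-1.6667)·(2.6667) + (1.3333)·(-3.3333) + (2.3333)·(1.6667) + (0.3333)·(1.6667)) / 5 = 8.6667/5 = 1.7333
  s[B,B] = ((-3.3333)·(-3.3333) + (0.6667)·(0.6667) + (2.6667)·(2.6667) + (-3.3333)·(-3.3333) + (1.6667)·(1.6667) + (1.6667)·(1.6667)) / 5 = 35.3333/5 = 7.0667
  Sample standard deviations s_i = √(s[i,i]):
  s(A) = √(5.0667) = 2.2509
  s(B) = √(7.0667) = 2.6583

Step 3 — r_{ij} = s_{ij} / (s_i · s_j):
  r[A,A] = 1 (diagonal).
  r[A,B] = 1.7333 / (2.2509 · 2.6583) = 1.7333 / 5.9837 = 0.2897
  r[B,B] = 1 (diagonal).

R is symmetric with unit diagonal. Assembling:

R = [[1, 0.2897],
 [0.2897, 1]]


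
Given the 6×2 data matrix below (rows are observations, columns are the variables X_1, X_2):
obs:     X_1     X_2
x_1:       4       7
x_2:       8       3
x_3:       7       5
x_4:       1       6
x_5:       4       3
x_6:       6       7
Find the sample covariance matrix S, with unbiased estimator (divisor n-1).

Step 1 — column means:
  mean(X_1) = (4 + 8 + 7 + 1 + 4 + 6) / 6 = 30/6 = 5
  mean(X_2) = (7 + 3 + 5 + 6 + 3 + 7) / 6 = 31/6 = 5.1667

Step 2 — sample covariance S[i,j] = (1/(n-1)) · Σ_k (x_{k,i} - mean_i) · (x_{k,j} - mean_j), with n-1 = 5.
  S[X_1,X_1] = ((-1)·(-1) + (3)·(3) + (2)·(2) + (-4)·(-4) + (-1)·(-1) + (1)·(1)) / 5 = 32/5 = 6.4
  S[X_1,X_2] = ((-1)·(1.8333) + (3)·(-2.1667) + (2)·(-0.1667) + (-4)·(0.8333) + (-1)·(-2.1667) + (1)·(1.8333)) / 5 = -8/5 = -1.6
  S[X_2,X_2] = ((1.8333)·(1.8333) + (-2.1667)·(-2.1667) + (-0.1667)·(-0.1667) + (0.8333)·(0.8333) + (-2.1667)·(-2.1667) + (1.8333)·(1.8333)) / 5 = 16.8333/5 = 3.3667

S is symmetric (S[j,i] = S[i,j]). Assembling:

S = [[6.4, -1.6],
 [-1.6, 3.3667]]


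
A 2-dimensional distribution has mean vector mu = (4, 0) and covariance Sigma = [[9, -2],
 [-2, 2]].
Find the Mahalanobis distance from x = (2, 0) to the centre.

Step 1 — centre the observation: (x - mu) = (-2, 0).

Step 2 — invert Sigma. det(Sigma) = 9·2 - (-2)² = 14.
  Sigma^{-1} = (1/det) · [[d, -b], [-b, a]] = [[0.1429, 0.1429],
 [0.1429, 0.6429]].

Step 3 — form the quadratic (x - mu)^T · Sigma^{-1} · (x - mu):
  Sigma^{-1} · (x - mu) = (-0.2857, -0.2857).
  (x - mu)^T · [Sigma^{-1} · (x - mu)] = (-2)·(-0.2857) + (0)·(-0.2857) = 0.5714.

Step 4 — take square root: d = √(0.5714) ≈ 0.7559.

d(x, mu) = √(0.5714) ≈ 0.7559


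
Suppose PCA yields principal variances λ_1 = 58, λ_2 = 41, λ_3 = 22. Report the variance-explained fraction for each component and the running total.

Step 1 — total variance = trace(Sigma) = Σ λ_i = 58 + 41 + 22 = 121.

Step 2 — fraction explained by component i = λ_i / Σ λ:
  PC1: 58/121 = 0.4793
  PC2: 41/121 = 0.3388
  PC3: 22/121 = 0.1818

Step 3 — cumulative fraction after k components = (λ_1 + ... + λ_k) / Σ λ:
  k = 1: 58/121 = 0.4793
  k = 2: (58 + 41)/121 = 99/121 = 0.8182
  k = 3: (58 + 41 + 22)/121 = 121/121 = 1

Summary (fraction, with percent):

explained: PC1 0.4793 (47.93%), PC2 0.3388 (33.88%), PC3 0.1818 (18.18%);  cumulative: 0.4793, 0.8182, 1


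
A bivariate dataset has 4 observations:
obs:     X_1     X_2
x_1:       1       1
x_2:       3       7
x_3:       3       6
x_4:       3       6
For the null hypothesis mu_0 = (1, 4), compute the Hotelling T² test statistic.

Step 1 — sample mean vector:
  mean(X_1) = (1 + 3 + 3 + 3) / 4 = 10/4 = 2.5
  mean(X_2) = (1 + 7 + 6 + 6) / 4 = 20/4 = 5
  x̄ = (2.5, 5),  deviation x̄ - mu_0 = (2.5, 5) - (1, 4) = (1.5, 1).

Step 2 — sample covariance matrix, S[i,j] = (1/(n-1)) · Σ_k (x_{k,i} - mean_i) · (x_{k,j} - mean_j), divisor n-1 = 3:
  S[X_1,X_1] = ((-1.5)·(-1.5) + (0.5)·(0.5) + (0.5)·(0.5) + (0.5)·(0.5)) / 3 = 3/3 = 1
  S[X_1,X_2] = ((-1.5)·(-4) + (0.5)·(2) + (0.5)·(1) + (0.5)·(1)) / 3 = 8/3 = 2.6667
  S[X_2,X_2] = ((-4)·(-4) + (2)·(2) + (1)·(1) + (1)·(1)) / 3 = 22/3 = 7.3333
  S = [[1, 2.6667],
 [2.6667, 7.3333]].

Step 3 — invert S. det(S) = 1·7.3333 - (2.6667)² = 0.2222.
  S^{-1} = (1/det) · [[d, -b], [-b, a]] = [[33, -12],
 [-12, 4.5]].

Step 4 — quadratic form (x̄ - mu_0)^T · S^{-1} · (x̄ - mu_0):
  S^{-1} · (x̄ - mu_0) = (37.5, -13.5),
  (x̄ - mu_0)^T · [...] = (1.5)·(37.5) + (1)·(-13.5) = 42.75.

Step 5 — scale by n: T² = 4 · 42.75 = 171.

T² ≈ 171


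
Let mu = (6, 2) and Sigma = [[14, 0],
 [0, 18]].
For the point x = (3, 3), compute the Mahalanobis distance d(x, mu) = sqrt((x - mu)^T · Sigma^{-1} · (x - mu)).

Step 1 — centre the observation: (x - mu) = (-3, 1).

Step 2 — invert Sigma. det(Sigma) = 14·18 - (0)² = 252.
  Sigma^{-1} = (1/det) · [[d, -b], [-b, a]] = [[0.0714, 0],
 [0, 0.0556]].

Step 3 — form the quadratic (x - mu)^T · Sigma^{-1} · (x - mu):
  Sigma^{-1} · (x - mu) = (-0.2143, 0.0556).
  (x - mu)^T · [Sigma^{-1} · (x - mu)] = (-3)·(-0.2143) + (1)·(0.0556) = 0.6984.

Step 4 — take square root: d = √(0.6984) ≈ 0.8357.

d(x, mu) = √(0.6984) ≈ 0.8357


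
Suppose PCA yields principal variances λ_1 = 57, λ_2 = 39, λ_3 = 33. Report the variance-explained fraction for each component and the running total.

Step 1 — total variance = trace(Sigma) = Σ λ_i = 57 + 39 + 33 = 129.

Step 2 — fraction explained by component i = λ_i / Σ λ:
  PC1: 57/129 = 0.4419
  PC2: 39/129 = 0.3023
  PC3: 33/129 = 0.2558

Step 3 — cumulative fraction after k components = (λ_1 + ... + λ_k) / Σ λ:
  k = 1: 57/129 = 0.4419
  k = 2: (57 + 39)/129 = 96/129 = 0.7442
  k = 3: (57 + 39 + 33)/129 = 129/129 = 1

Summary (fraction, with percent):

explained: PC1 0.4419 (44.19%), PC2 0.3023 (30.23%), PC3 0.2558 (25.58%);  cumulative: 0.4419, 0.7442, 1


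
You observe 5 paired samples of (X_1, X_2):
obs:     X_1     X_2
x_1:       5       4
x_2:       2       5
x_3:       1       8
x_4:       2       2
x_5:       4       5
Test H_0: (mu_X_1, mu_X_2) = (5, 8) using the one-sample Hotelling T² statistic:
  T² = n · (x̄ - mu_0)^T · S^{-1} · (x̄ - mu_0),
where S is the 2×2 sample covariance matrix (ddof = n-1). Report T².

Step 1 — sample mean vector:
  mean(X_1) = (5 + 2 + 1 + 2 + 4) / 5 = 14/5 = 2.8
  mean(X_2) = (4 + 5 + 8 + 2 + 5) / 5 = 24/5 = 4.8
  x̄ = (2.8, 4.8),  deviation x̄ - mu_0 = (2.8, 4.8) - (5, 8) = (-2.2, -3.2).

Step 2 — sample covariance matrix, S[i,j] = (1/(n-1)) · Σ_k (x_{k,i} - mean_i) · (x_{k,j} - mean_j), divisor n-1 = 4:
  S[X_1,X_1] = ((2.2)·(2.2) + (-0.8)·(-0.8) + (-1.8)·(-1.8) + (-0.8)·(-0.8) + (1.2)·(1.2)) / 4 = 10.8/4 = 2.7
  S[X_1,X_2] = ((2.2)·(-0.8) + (-0.8)·(0.2) + (-1.8)·(3.2) + (-0.8)·(-2.8) + (1.2)·(0.2)) / 4 = -5.2/4 = -1.3
  S[X_2,X_2] = ((-0.8)·(-0.8) + (0.2)·(0.2) + (3.2)·(3.2) + (-2.8)·(-2.8) + (0.2)·(0.2)) / 4 = 18.8/4 = 4.7
  S = [[2.7, -1.3],
 [-1.3, 4.7]].

Step 3 — invert S. det(S) = 2.7·4.7 - (-1.3)² = 11.
  S^{-1} = (1/det) · [[d, -b], [-b, a]] = [[0.4273, 0.1182],
 [0.1182, 0.2455]].

Step 4 — quadratic form (x̄ - mu_0)^T · S^{-1} · (x̄ - mu_0):
  S^{-1} · (x̄ - mu_0) = (-1.3182, -1.0455),
  (x̄ - mu_0)^T · [...] = (-2.2)·(-1.3182) + (-3.2)·(-1.0455) = 6.2455.

Step 5 — scale by n: T² = 5 · 6.2455 = 31.2273.

T² ≈ 31.2273


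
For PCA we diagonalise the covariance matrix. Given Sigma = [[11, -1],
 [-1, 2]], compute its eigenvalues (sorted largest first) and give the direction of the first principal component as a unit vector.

Step 1 — characteristic polynomial of 2×2 Sigma:
  det(Sigma - λI) = λ² - trace · λ + det = 0.
  trace = 11 + 2 = 13, det = 11·2 - (-1)² = 21.
Step 2 — discriminant:
  Δ = trace² - 4·det = 169 - 84 = 85.
Step 3 — eigenvalues:
  λ = (trace ± √Δ)/2 = (13 ± 9.2195)/2,
  λ_1 = 11.1098,  λ_2 = 1.8902.

Step 4 — unit eigenvector for λ_1: solve (Sigma - λ_1 I)v = 0. First row:
  (11 - 11.1098)·v_x + (-1)·v_y = 0, i.e. (-0.1098)·v_x + (-1)·v_y = 0,
  so v ∝ (b, λ_1 - a) = (-1, 0.1098); multiply by -1 so the first entry is positive: u = (1, -0.1098).
  ||u|| = √((1)² + (-0.1098)²) = √(1.012) ≈ 1.006,
  v_1 = u/||u|| ≈ (0.994, -0.1091) (||v_1|| = 1).

λ_1 = 11.1098,  λ_2 = 1.8902;  v_1 ≈ (0.994, -0.1091)


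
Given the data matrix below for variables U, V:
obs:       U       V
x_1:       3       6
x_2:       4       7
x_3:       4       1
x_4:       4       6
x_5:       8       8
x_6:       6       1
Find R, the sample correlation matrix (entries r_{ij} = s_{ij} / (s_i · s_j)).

Step 1 — column means:
  mean(U) = (3 + 4 + 4 + 4 + 8 + 6) / 6 = 29/6 = 4.8333
  mean(V) = (6 + 7 + 1 + 6 + 8 + 1) / 6 = 29/6 = 4.8333

Step 2 — sample variances and covariances s[i,j] = (1/(n-1)) · Σ_k (x_{k,i} - mean_i) · (x_{k,j} - mean_j), with n-1 = 5:
  s[U,U] = ((-1.8333)·(-1.8333) + (-0.8333)·(-0.8333) + (-0.8333)·(-0.8333) + (-0.8333)·(-0.8333) + (3.1667)·(3.1667) + (1.1667)·(1.1667)) / 5 = 16.8333/5 = 3.3667
  s[U,V] = ((-1.8333)·(1.1667) + (-0.8333)·(2.1667) + (-0.8333)·(-3.8333) + (-0.8333)·(1.1667) + (3.1667)·(3.1667) + (1.1667)·(-3.8333)) / 5 = 3.8333/5 = 0.7667
  s[V,V] = ((1.1667)·(1.1667) + (2.1667)·(2.1667) + (-3.8333)·(-3.8333) + (1.1667)·(1.1667) + (3.1667)·(3.1667) + (-3.8333)·(-3.8333)) / 5 = 46.8333/5 = 9.3667
  Sample standard deviations s_i = √(s[i,i]):
  s(U) = √(3.3667) = 1.8348
  s(V) = √(9.3667) = 3.0605

Step 3 — r_{ij} = s_{ij} / (s_i · s_j):
  r[U,U] = 1 (diagonal).
  r[U,V] = 0.7667 / (1.8348 · 3.0605) = 0.7667 / 5.6156 = 0.1365
  r[V,V] = 1 (diagonal).

R is symmetric with unit diagonal. Assembling:

R = [[1, 0.1365],
 [0.1365, 1]]


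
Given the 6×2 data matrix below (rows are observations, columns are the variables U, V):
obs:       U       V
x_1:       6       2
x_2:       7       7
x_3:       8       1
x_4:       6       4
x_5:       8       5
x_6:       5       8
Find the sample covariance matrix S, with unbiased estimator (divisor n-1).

Step 1 — column means:
  mean(U) = (6 + 7 + 8 + 6 + 8 + 5) / 6 = 40/6 = 6.6667
  mean(V) = (2 + 7 + 1 + 4 + 5 + 8) / 6 = 27/6 = 4.5

Step 2 — sample covariance S[i,j] = (1/(n-1)) · Σ_k (x_{k,i} - mean_i) · (x_{k,j} - mean_j), with n-1 = 5.
  S[U,U] = ((-0.6667)·(-0.6667) + (0.3333)·(0.3333) + (1.3333)·(1.3333) + (-0.6667)·(-0.6667) + (1.3333)·(1.3333) + (-1.6667)·(-1.6667)) / 5 = 7.3333/5 = 1.4667
  S[U,V] = ((-0.6667)·(-2.5) + (0.3333)·(2.5) + (1.3333)·(-3.5) + (-0.6667)·(-0.5) + (1.3333)·(0.5) + (-1.6667)·(3.5)) / 5 = -7/5 = -1.4
  S[V,V] = ((-2.5)·(-2.5) + (2.5)·(2.5) + (-3.5)·(-3.5) + (-0.5)·(-0.5) + (0.5)·(0.5) + (3.5)·(3.5)) / 5 = 37.5/5 = 7.5

S is symmetric (S[j,i] = S[i,j]). Assembling:

S = [[1.4667, -1.4],
 [-1.4, 7.5]]


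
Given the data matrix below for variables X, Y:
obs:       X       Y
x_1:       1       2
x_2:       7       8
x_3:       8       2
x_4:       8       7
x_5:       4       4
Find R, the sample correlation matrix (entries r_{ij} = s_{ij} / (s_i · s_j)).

Step 1 — column means:
  mean(X) = (1 + 7 + 8 + 8 + 4) / 5 = 28/5 = 5.6
  mean(Y) = (2 + 8 + 2 + 7 + 4) / 5 = 23/5 = 4.6

Step 2 — sample variances and covariances s[i,j] = (1/(n-1)) · Σ_k (x_{k,i} - mean_i) · (x_{k,j} - mean_j), with n-1 = 4:
  s[X,X] = ((-4.6)·(-4.6) + (1.4)·(1.4) + (2.4)·(2.4) + (2.4)·(2.4) + (-1.6)·(-1.6)) / 4 = 37.2/4 = 9.3
  s[X,Y] = ((-4.6)·(-2.6) + (1.4)·(3.4) + (2.4)·(-2.6) + (2.4)·(2.4) + (-1.6)·(-0.6)) / 4 = 17.2/4 = 4.3
  s[Y,Y] = ((-2.6)·(-2.6) + (3.4)·(3.4) + (-2.6)·(-2.6) + (2.4)·(2.4) + (-0.6)·(-0.6)) / 4 = 31.2/4 = 7.8
  Sample standard deviations s_i = √(s[i,i]):
  s(X) = √(9.3) = 3.0496
  s(Y) = √(7.8) = 2.7928

Step 3 — r_{ij} = s_{ij} / (s_i · s_j):
  r[X,X] = 1 (diagonal).
  r[X,Y] = 4.3 / (3.0496 · 2.7928) = 4.3 / 8.517 = 0.5049
  r[Y,Y] = 1 (diagonal).

R is symmetric with unit diagonal. Assembling:

R = [[1, 0.5049],
 [0.5049, 1]]


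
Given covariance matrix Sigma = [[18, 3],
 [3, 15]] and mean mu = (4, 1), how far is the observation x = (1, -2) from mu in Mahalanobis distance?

Step 1 — centre the observation: (x - mu) = (-3, -3).

Step 2 — invert Sigma. det(Sigma) = 18·15 - (3)² = 261.
  Sigma^{-1} = (1/det) · [[d, -b], [-b, a]] = [[0.0575, -0.0115],
 [-0.0115, 0.069]].

Step 3 — form the quadratic (x - mu)^T · Sigma^{-1} · (x - mu):
  Sigma^{-1} · (x - mu) = (-0.1379, -0.1724).
  (x - mu)^T · [Sigma^{-1} · (x - mu)] = (-3)·(-0.1379) + (-3)·(-0.1724) = 0.931.

Step 4 — take square root: d = √(0.931) ≈ 0.9649.

d(x, mu) = √(0.931) ≈ 0.9649


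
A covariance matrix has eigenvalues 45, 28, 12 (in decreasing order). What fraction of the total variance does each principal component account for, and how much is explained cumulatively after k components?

Step 1 — total variance = trace(Sigma) = Σ λ_i = 45 + 28 + 12 = 85.

Step 2 — fraction explained by component i = λ_i / Σ λ:
  PC1: 45/85 = 0.5294
  PC2: 28/85 = 0.3294
  PC3: 12/85 = 0.1412

Step 3 — cumulative fraction after k components = (λ_1 + ... + λ_k) / Σ λ:
  k = 1: 45/85 = 0.5294
  k = 2: (45 + 28)/85 = 73/85 = 0.8588
  k = 3: (45 + 28 + 12)/85 = 85/85 = 1

Summary (fraction, with percent):

explained: PC1 0.5294 (52.94%), PC2 0.3294 (32.94%), PC3 0.1412 (14.12%);  cumulative: 0.5294, 0.8588, 1


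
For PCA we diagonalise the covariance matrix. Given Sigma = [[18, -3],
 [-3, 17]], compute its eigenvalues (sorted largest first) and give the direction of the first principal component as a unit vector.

Step 1 — characteristic polynomial of 2×2 Sigma:
  det(Sigma - λI) = λ² - trace · λ + det = 0.
  trace = 18 + 17 = 35, det = 18·17 - (-3)² = 297.
Step 2 — discriminant:
  Δ = trace² - 4·det = 1225 - 1188 = 37.
Step 3 — eigenvalues:
  λ = (trace ± √Δ)/2 = (35 ± 6.0828)/2,
  λ_1 = 20.5414,  λ_2 = 14.4586.

Step 4 — unit eigenvector for λ_1: solve (Sigma - λ_1 I)v = 0. First row:
  (18 - 20.5414)·v_x + (-3)·v_y = 0, i.e. (-2.5414)·v_x + (-3)·v_y = 0,
  so v ∝ (b, λ_1 - a) = (-3, 2.5414); multiply by -1 so the first entry is positive: u = (3, -2.5414).
  ||u|| = √((3)² + (-2.5414)²) = √(15.4586) ≈ 3.9317,
  v_1 = u/||u|| ≈ (0.763, -0.6464) (||v_1|| = 1).

λ_1 = 20.5414,  λ_2 = 14.4586;  v_1 ≈ (0.763, -0.6464)


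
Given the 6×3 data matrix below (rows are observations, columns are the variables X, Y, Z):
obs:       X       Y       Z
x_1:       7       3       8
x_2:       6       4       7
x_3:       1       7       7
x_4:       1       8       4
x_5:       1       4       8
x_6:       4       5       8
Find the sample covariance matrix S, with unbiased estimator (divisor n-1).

Step 1 — column means:
  mean(X) = (7 + 6 + 1 + 1 + 1 + 4) / 6 = 20/6 = 3.3333
  mean(Y) = (3 + 4 + 7 + 8 + 4 + 5) / 6 = 31/6 = 5.1667
  mean(Z) = (8 + 7 + 7 + 4 + 8 + 8) / 6 = 42/6 = 7

Step 2 — sample covariance S[i,j] = (1/(n-1)) · Σ_k (x_{k,i} - mean_i) · (x_{k,j} - mean_j), with n-1 = 5.
  S[X,X] = ((3.6667)·(3.6667) + (2.6667)·(2.6667) + (-2.3333)·(-2.3333) + (-2.3333)·(-2.3333) + (-2.3333)·(-2.3333) + (0.6667)·(0.6667)) / 5 = 37.3333/5 = 7.4667
  S[X,Y] = ((3.6667)·(-2.1667) + (2.6667)·(-1.1667) + (-2.3333)·(1.8333) + (-2.3333)·(2.8333) + (-2.3333)·(-1.1667) + (0.6667)·(-0.1667)) / 5 = -19.3333/5 = -3.8667
  S[X,Z] = ((3.6667)·(1) + (2.6667)·(0) + (-2.3333)·(0) + (-2.3333)·(-3) + (-2.3333)·(1) + (0.6667)·(1)) / 5 = 9/5 = 1.8
  S[Y,Y] = ((-2.1667)·(-2.1667) + (-1.1667)·(-1.1667) + (1.8333)·(1.8333) + (2.8333)·(2.8333) + (-1.1667)·(-1.1667) + (-0.1667)·(-0.1667)) / 5 = 18.8333/5 = 3.7667
  S[Y,Z] = ((-2.1667)·(1) + (-1.1667)·(0) + (1.8333)·(0) + (2.8333)·(-3) + (-1.1667)·(1) + (-0.1667)·(1)) / 5 = -12/5 = -2.4
  S[Z,Z] = ((1)·(1) + (0)·(0) + (0)·(0) + (-3)·(-3) + (1)·(1) + (1)·(1)) / 5 = 12/5 = 2.4

S is symmetric (S[j,i] = S[i,j]). Assembling:

S = [[7.4667, -3.8667, 1.8],
 [-3.8667, 3.7667, -2.4],
 [1.8, -2.4, 2.4]]


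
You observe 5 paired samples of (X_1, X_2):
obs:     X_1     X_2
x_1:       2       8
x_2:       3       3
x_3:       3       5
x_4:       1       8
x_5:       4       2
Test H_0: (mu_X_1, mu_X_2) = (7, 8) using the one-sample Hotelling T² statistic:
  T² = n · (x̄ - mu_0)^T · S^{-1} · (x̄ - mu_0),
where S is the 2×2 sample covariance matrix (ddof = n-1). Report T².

Step 1 — sample mean vector:
  mean(X_1) = (2 + 3 + 3 + 1 + 4) / 5 = 13/5 = 2.6
  mean(X_2) = (8 + 3 + 5 + 8 + 2) / 5 = 26/5 = 5.2
  x̄ = (2.6, 5.2),  deviation x̄ - mu_0 = (2.6, 5.2) - (7, 8) = (-4.4, -2.8).

Step 2 — sample covariance matrix, S[i,j] = (1/(n-1)) · Σ_k (x_{k,i} - mean_i) · (x_{k,j} - mean_j), divisor n-1 = 4:
  S[X_1,X_1] = ((-0.6)·(-0.6) + (0.4)·(0.4) + (0.4)·(0.4) + (-1.6)·(-1.6) + (1.4)·(1.4)) / 4 = 5.2/4 = 1.3
  S[X_1,X_2] = ((-0.6)·(2.8) + (0.4)·(-2.2) + (0.4)·(-0.2) + (-1.6)·(2.8) + (1.4)·(-3.2)) / 4 = -11.6/4 = -2.9
  S[X_2,X_2] = ((2.8)·(2.8) + (-2.2)·(-2.2) + (-0.2)·(-0.2) + (2.8)·(2.8) + (-3.2)·(-3.2)) / 4 = 30.8/4 = 7.7
  S = [[1.3, -2.9],
 [-2.9, 7.7]].

Step 3 — invert S. det(S) = 1.3·7.7 - (-2.9)² = 1.6.
  S^{-1} = (1/det) · [[d, -b], [-b, a]] = [[4.8125, 1.8125],
 [1.8125, 0.8125]].

Step 4 — quadratic form (x̄ - mu_0)^T · S^{-1} · (x̄ - mu_0):
  S^{-1} · (x̄ - mu_0) = (-26.25, -10.25),
  (x̄ - mu_0)^T · [...] = (-4.4)·(-26.25) + (-2.8)·(-10.25) = 144.2.

Step 5 — scale by n: T² = 5 · 144.2 = 721.

T² ≈ 721


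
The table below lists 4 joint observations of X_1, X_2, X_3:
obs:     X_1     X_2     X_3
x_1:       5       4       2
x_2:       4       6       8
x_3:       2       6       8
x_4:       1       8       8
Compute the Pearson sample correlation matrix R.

Step 1 — column means:
  mean(X_1) = (5 + 4 + 2 + 1) / 4 = 12/4 = 3
  mean(X_2) = (4 + 6 + 6 + 8) / 4 = 24/4 = 6
  mean(X_3) = (2 + 8 + 8 + 8) / 4 = 26/4 = 6.5

Step 2 — sample variances and covariances s[i,j] = (1/(n-1)) · Σ_k (x_{k,i} - mean_i) · (x_{k,j} - mean_j), with n-1 = 3:
  s[X_1,X_1] = ((2)·(2) + (1)·(1) + (-1)·(-1) + (-2)·(-2)) / 3 = 10/3 = 3.3333
  s[X_1,X_2] = ((2)·(-2) + (1)·(0) + (-1)·(0) + (-2)·(2)) / 3 = -8/3 = -2.6667
  s[X_1,X_3] = ((2)·(-4.5) + (1)·(1.5) + (-1)·(1.5) + (-2)·(1.5)) / 3 = -12/3 = -4
  s[X_2,X_2] = ((-2)·(-2) + (0)·(0) + (0)·(0) + (2)·(2)) / 3 = 8/3 = 2.6667
  s[X_2,X_3] = ((-2)·(-4.5) + (0)·(1.5) + (0)·(1.5) + (2)·(1.5)) / 3 = 12/3 = 4
  s[X_3,X_3] = ((-4.5)·(-4.5) + (1.5)·(1.5) + (1.5)·(1.5) + (1.5)·(1.5)) / 3 = 27/3 = 9
  Sample standard deviations s_i = √(s[i,i]):
  s(X_1) = √(3.3333) = 1.8257
  s(X_2) = √(2.6667) = 1.633
  s(X_3) = √(9) = 3

Step 3 — r_{ij} = s_{ij} / (s_i · s_j):
  r[X_1,X_1] = 1 (diagonal).
  r[X_1,X_2] = -2.6667 / (1.8257 · 1.633) = -2.6667 / 2.9814 = -0.8944
  r[X_1,X_3] = -4 / (1.8257 · 3) = -4 / 5.4772 = -0.7303
  r[X_2,X_2] = 1 (diagonal).
  r[X_2,X_3] = 4 / (1.633 · 3) = 4 / 4.899 = 0.8165
  r[X_3,X_3] = 1 (diagonal).

R is symmetric with unit diagonal. Assembling:

R = [[1, -0.8944, -0.7303],
 [-0.8944, 1, 0.8165],
 [-0.7303, 0.8165, 1]]


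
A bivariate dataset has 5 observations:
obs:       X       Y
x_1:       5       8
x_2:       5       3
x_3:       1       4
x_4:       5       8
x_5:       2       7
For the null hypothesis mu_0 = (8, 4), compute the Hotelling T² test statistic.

Step 1 — sample mean vector:
  mean(X) = (5 + 5 + 1 + 5 + 2) / 5 = 18/5 = 3.6
  mean(Y) = (8 + 3 + 4 + 8 + 7) / 5 = 30/5 = 6
  x̄ = (3.6, 6),  deviation x̄ - mu_0 = (3.6, 6) - (8, 4) = (-4.4, 2).

Step 2 — sample covariance matrix, S[i,j] = (1/(n-1)) · Σ_k (x_{k,i} - mean_i) · (x_{k,j} - mean_j), divisor n-1 = 4:
  S[X,X] = ((1.4)·(1.4) + (1.4)·(1.4) + (-2.6)·(-2.6) + (1.4)·(1.4) + (-1.6)·(-1.6)) / 4 = 15.2/4 = 3.8
  S[X,Y] = ((1.4)·(2) + (1.4)·(-3) + (-2.6)·(-2) + (1.4)·(2) + (-1.6)·(1)) / 4 = 5/4 = 1.25
  S[Y,Y] = ((2)·(2) + (-3)·(-3) + (-2)·(-2) + (2)·(2) + (1)·(1)) / 4 = 22/4 = 5.5
  S = [[3.8, 1.25],
 [1.25, 5.5]].

Step 3 — invert S. det(S) = 3.8·5.5 - (1.25)² = 19.3375.
  S^{-1} = (1/det) · [[d, -b], [-b, a]] = [[0.2844, -0.0646],
 [-0.0646, 0.1965]].

Step 4 — quadratic form (x̄ - mu_0)^T · S^{-1} · (x̄ - mu_0):
  S^{-1} · (x̄ - mu_0) = (-1.3807, 0.6774),
  (x̄ - mu_0)^T · [...] = (-4.4)·(-1.3807) + (2)·(0.6774) = 7.4301.

Step 5 — scale by n: T² = 5 · 7.4301 = 37.1506.

T² ≈ 37.1506


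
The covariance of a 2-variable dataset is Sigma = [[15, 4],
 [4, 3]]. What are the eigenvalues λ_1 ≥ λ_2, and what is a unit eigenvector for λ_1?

Step 1 — characteristic polynomial of 2×2 Sigma:
  det(Sigma - λI) = λ² - trace · λ + det = 0.
  trace = 15 + 3 = 18, det = 15·3 - (4)² = 29.
Step 2 — discriminant:
  Δ = trace² - 4·det = 324 - 116 = 208.
Step 3 — eigenvalues:
  λ = (trace ± √Δ)/2 = (18 ± 14.4222)/2,
  λ_1 = 16.2111,  λ_2 = 1.7889.

Step 4 — unit eigenvector for λ_1: solve (Sigma - λ_1 I)v = 0. First row:
  (15 - 16.2111)·v_x + (4)·v_y = 0, i.e. (-1.2111)·v_x + (4)·v_y = 0,
  so v ∝ (b, λ_1 - a) = (4, 1.2111) = u.
  ||u|| = √((4)² + (1.2111)²) = √(17.4668) ≈ 4.1793,
  v_1 = u/||u|| ≈ (0.9571, 0.2898) (||v_1|| = 1).

λ_1 = 16.2111,  λ_2 = 1.7889;  v_1 ≈ (0.9571, 0.2898)


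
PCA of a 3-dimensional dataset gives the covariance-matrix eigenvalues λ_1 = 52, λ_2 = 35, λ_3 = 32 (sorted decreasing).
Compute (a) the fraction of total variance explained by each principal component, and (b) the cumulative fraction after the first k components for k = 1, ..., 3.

Step 1 — total variance = trace(Sigma) = Σ λ_i = 52 + 35 + 32 = 119.

Step 2 — fraction explained by component i = λ_i / Σ λ:
  PC1: 52/119 = 0.437
  PC2: 35/119 = 0.2941
  PC3: 32/119 = 0.2689

Step 3 — cumulative fraction after k components = (λ_1 + ... + λ_k) / Σ λ:
  k = 1: 52/119 = 0.437
  k = 2: (52 + 35)/119 = 87/119 = 0.7311
  k = 3: (52 + 35 + 32)/119 = 119/119 = 1

Summary (fraction, with percent):

explained: PC1 0.437 (43.7%), PC2 0.2941 (29.41%), PC3 0.2689 (26.89%);  cumulative: 0.437, 0.7311, 1


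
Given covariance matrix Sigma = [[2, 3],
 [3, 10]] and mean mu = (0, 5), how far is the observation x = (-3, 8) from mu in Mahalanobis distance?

Step 1 — centre the observation: (x - mu) = (-3, 3).

Step 2 — invert Sigma. det(Sigma) = 2·10 - (3)² = 11.
  Sigma^{-1} = (1/det) · [[d, -b], [-b, a]] = [[0.9091, -0.2727],
 [-0.2727, 0.1818]].

Step 3 — form the quadratic (x - mu)^T · Sigma^{-1} · (x - mu):
  Sigma^{-1} · (x - mu) = (-3.5455, 1.3636).
  (x - mu)^T · [Sigma^{-1} · (x - mu)] = (-3)·(-3.5455) + (3)·(1.3636) = 14.7273.

Step 4 — take square root: d = √(14.7273) ≈ 3.8376.

d(x, mu) = √(14.7273) ≈ 3.8376


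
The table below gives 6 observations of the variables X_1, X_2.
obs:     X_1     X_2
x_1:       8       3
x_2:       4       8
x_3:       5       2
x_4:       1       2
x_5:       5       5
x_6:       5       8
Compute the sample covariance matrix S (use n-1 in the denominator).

Step 1 — column means:
  mean(X_1) = (8 + 4 + 5 + 1 + 5 + 5) / 6 = 28/6 = 4.6667
  mean(X_2) = (3 + 8 + 2 + 2 + 5 + 8) / 6 = 28/6 = 4.6667

Step 2 — sample covariance S[i,j] = (1/(n-1)) · Σ_k (x_{k,i} - mean_i) · (x_{k,j} - mean_j), with n-1 = 5.
  S[X_1,X_1] = ((3.3333)·(3.3333) + (-0.6667)·(-0.6667) + (0.3333)·(0.3333) + (-3.6667)·(-3.6667) + (0.3333)·(0.3333) + (0.3333)·(0.3333)) / 5 = 25.3333/5 = 5.0667
  S[X_1,X_2] = ((3.3333)·(-1.6667) + (-0.6667)·(3.3333) + (0.3333)·(-2.6667) + (-3.6667)·(-2.6667) + (0.3333)·(0.3333) + (0.3333)·(3.3333)) / 5 = 2.3333/5 = 0.4667
  S[X_2,X_2] = ((-1.6667)·(-1.6667) + (3.3333)·(3.3333) + (-2.6667)·(-2.6667) + (-2.6667)·(-2.6667) + (0.3333)·(0.3333) + (3.3333)·(3.3333)) / 5 = 39.3333/5 = 7.8667

S is symmetric (S[j,i] = S[i,j]). Assembling:

S = [[5.0667, 0.4667],
 [0.4667, 7.8667]]


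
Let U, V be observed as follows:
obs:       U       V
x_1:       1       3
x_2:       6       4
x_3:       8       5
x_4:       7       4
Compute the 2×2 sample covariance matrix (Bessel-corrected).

Step 1 — column means:
  mean(U) = (1 + 6 + 8 + 7) / 4 = 22/4 = 5.5
  mean(V) = (3 + 4 + 5 + 4) / 4 = 16/4 = 4

Step 2 — sample covariance S[i,j] = (1/(n-1)) · Σ_k (x_{k,i} - mean_i) · (x_{k,j} - mean_j), with n-1 = 3.
  S[U,U] = ((-4.5)·(-4.5) + (0.5)·(0.5) + (2.5)·(2.5) + (1.5)·(1.5)) / 3 = 29/3 = 9.6667
  S[U,V] = ((-4.5)·(-1) + (0.5)·(0) + (2.5)·(1) + (1.5)·(0)) / 3 = 7/3 = 2.3333
  S[V,V] = ((-1)·(-1) + (0)·(0) + (1)·(1) + (0)·(0)) / 3 = 2/3 = 0.6667

S is symmetric (S[j,i] = S[i,j]). Assembling:

S = [[9.6667, 2.3333],
 [2.3333, 0.6667]]


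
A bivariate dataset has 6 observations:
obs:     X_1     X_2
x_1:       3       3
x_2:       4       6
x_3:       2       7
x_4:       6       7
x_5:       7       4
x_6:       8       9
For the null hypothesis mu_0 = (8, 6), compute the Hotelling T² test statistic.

Step 1 — sample mean vector:
  mean(X_1) = (3 + 4 + 2 + 6 + 7 + 8) / 6 = 30/6 = 5
  mean(X_2) = (3 + 6 + 7 + 7 + 4 + 9) / 6 = 36/6 = 6
  x̄ = (5, 6),  deviation x̄ - mu_0 = (5, 6) - (8, 6) = (-3, 0).

Step 2 — sample covariance matrix, S[i,j] = (1/(n-1)) · Σ_k (x_{k,i} - mean_i) · (x_{k,j} - mean_j), divisor n-1 = 5:
  S[X_1,X_1] = ((-2)·(-2) + (-1)·(-1) + (-3)·(-3) + (1)·(1) + (2)·(2) + (3)·(3)) / 5 = 28/5 = 5.6
  S[X_1,X_2] = ((-2)·(-3) + (-1)·(0) + (-3)·(1) + (1)·(1) + (2)·(-2) + (3)·(3)) / 5 = 9/5 = 1.8
  S[X_2,X_2] = ((-3)·(-3) + (0)·(0) + (1)·(1) + (1)·(1) + (-2)·(-2) + (3)·(3)) / 5 = 24/5 = 4.8
  S = [[5.6, 1.8],
 [1.8, 4.8]].

Step 3 — invert S. det(S) = 5.6·4.8 - (1.8)² = 23.64.
  S^{-1} = (1/det) · [[d, -b], [-b, a]] = [[0.203, -0.0761],
 [-0.0761, 0.2369]].

Step 4 — quadratic form (x̄ - mu_0)^T · S^{-1} · (x̄ - mu_0):
  S^{-1} · (x̄ - mu_0) = (-0.6091, 0.2284),
  (x̄ - mu_0)^T · [...] = (-3)·(-0.6091) + (0)·(0.2284) = 1.8274.

Step 5 — scale by n: T² = 6 · 1.8274 = 10.9645.

T² ≈ 10.9645


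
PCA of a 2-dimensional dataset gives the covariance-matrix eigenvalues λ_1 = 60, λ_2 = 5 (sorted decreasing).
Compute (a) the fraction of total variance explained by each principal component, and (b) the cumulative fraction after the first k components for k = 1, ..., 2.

Step 1 — total variance = trace(Sigma) = Σ λ_i = 60 + 5 = 65.

Step 2 — fraction explained by component i = λ_i / Σ λ:
  PC1: 60/65 = 0.9231
  PC2: 5/65 = 0.0769

Step 3 — cumulative fraction after k components = (λ_1 + ... + λ_k) / Σ λ:
  k = 1: 60/65 = 0.9231
  k = 2: (60 + 5)/65 = 65/65 = 1

Summary (fraction, with percent):

explained: PC1 0.9231 (92.31%), PC2 0.0769 (7.69%);  cumulative: 0.9231, 1


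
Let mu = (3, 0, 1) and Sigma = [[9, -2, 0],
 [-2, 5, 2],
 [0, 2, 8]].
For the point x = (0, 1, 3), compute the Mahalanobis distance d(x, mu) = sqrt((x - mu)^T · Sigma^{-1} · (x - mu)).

Step 1 — centre the observation: (x - mu) = (-3, 1, 2).

Step 2 — invert Sigma (cofactor / det for 3×3, or solve directly):
  Sigma^{-1} = [[0.1233, 0.0548, -0.0137],
 [0.0548, 0.2466, -0.0616],
 [-0.0137, -0.0616, 0.1404]].

Step 3 — form the quadratic (x - mu)^T · Sigma^{-1} · (x - mu):
  Sigma^{-1} · (x - mu) = (-0.3425, -0.0411, 0.2603).
  (x - mu)^T · [Sigma^{-1} · (x - mu)] = (-3)·(-0.3425) + (1)·(-0.0411) + (2)·(0.2603) = 1.5068.

Step 4 — take square root: d = √(1.5068) ≈ 1.2275.

d(x, mu) = √(1.5068) ≈ 1.2275


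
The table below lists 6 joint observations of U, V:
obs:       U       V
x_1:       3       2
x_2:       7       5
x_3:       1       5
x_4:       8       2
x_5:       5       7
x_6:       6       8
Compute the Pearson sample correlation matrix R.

Step 1 — column means:
  mean(U) = (3 + 7 + 1 + 8 + 5 + 6) / 6 = 30/6 = 5
  mean(V) = (2 + 5 + 5 + 2 + 7 + 8) / 6 = 29/6 = 4.8333

Step 2 — sample variances and covariances s[i,j] = (1/(n-1)) · Σ_k (x_{k,i} - mean_i) · (x_{k,j} - mean_j), with n-1 = 5:
  s[U,U] = ((-2)·(-2) + (2)·(2) + (-4)·(-4) + (3)·(3) + (0)·(0) + (1)·(1)) / 5 = 34/5 = 6.8
  s[U,V] = ((-2)·(-2.8333) + (2)·(0.1667) + (-4)·(0.1667) + (3)·(-2.8333) + (0)·(2.1667) + (1)·(3.1667)) / 5 = 0/5 = 0
  s[V,V] = ((-2.8333)·(-2.8333) + (0.1667)·(0.1667) + (0.1667)·(0.1667) + (-2.8333)·(-2.8333) + (2.1667)·(2.1667) + (3.1667)·(3.1667)) / 5 = 30.8333/5 = 6.1667
  Sample standard deviations s_i = √(s[i,i]):
  s(U) = √(6.8) = 2.6077
  s(V) = √(6.1667) = 2.4833

Step 3 — r_{ij} = s_{ij} / (s_i · s_j):
  r[U,U] = 1 (diagonal).
  r[U,V] = 0 / (2.6077 · 2.4833) = 0 / 6.4756 = 0
  r[V,V] = 1 (diagonal).

R is symmetric with unit diagonal. Assembling:

R = [[1, 0],
 [0, 1]]


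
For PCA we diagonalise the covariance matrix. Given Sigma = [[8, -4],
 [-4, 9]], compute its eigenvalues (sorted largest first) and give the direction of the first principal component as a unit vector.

Step 1 — characteristic polynomial of 2×2 Sigma:
  det(Sigma - λI) = λ² - trace · λ + det = 0.
  trace = 8 + 9 = 17, det = 8·9 - (-4)² = 56.
Step 2 — discriminant:
  Δ = trace² - 4·det = 289 - 224 = 65.
Step 3 — eigenvalues:
  λ = (trace ± √Δ)/2 = (17 ± 8.0623)/2,
  λ_1 = 12.5311,  λ_2 = 4.4689.

Step 4 — unit eigenvector for λ_1: solve (Sigma - λ_1 I)v = 0. First row:
  (8 - 12.5311)·v_x + (-4)·v_y = 0, i.e. (-4.5311)·v_x + (-4)·v_y = 0,
  so v ∝ (b, λ_1 - a) = (-4, 4.5311); multiply by -1 so the first entry is positive: u = (4, -4.5311).
  ||u|| = √((4)² + (-4.5311)²) = √(36.5311) ≈ 6.0441,
  v_1 = u/||u|| ≈ (0.6618, -0.7497) (||v_1|| = 1).

λ_1 = 12.5311,  λ_2 = 4.4689;  v_1 ≈ (0.6618, -0.7497)


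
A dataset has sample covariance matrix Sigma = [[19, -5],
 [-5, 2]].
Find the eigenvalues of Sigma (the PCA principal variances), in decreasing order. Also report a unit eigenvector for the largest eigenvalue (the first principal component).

Step 1 — characteristic polynomial of 2×2 Sigma:
  det(Sigma - λI) = λ² - trace · λ + det = 0.
  trace = 19 + 2 = 21, det = 19·2 - (-5)² = 13.
Step 2 — discriminant:
  Δ = trace² - 4·det = 441 - 52 = 389.
Step 3 — eigenvalues:
  λ = (trace ± √Δ)/2 = (21 ± 19.7231)/2,
  λ_1 = 20.3615,  λ_2 = 0.6385.

Step 4 — unit eigenvector for λ_1: solve (Sigma - λ_1 I)v = 0. First row:
  (19 - 20.3615)·v_x + (-5)·v_y = 0, i.e. (-1.3615)·v_x + (-5)·v_y = 0,
  so v ∝ (b, λ_1 - a) = (-5, 1.3615); multiply by -1 so the first entry is positive: u = (5, -1.3615).
  ||u|| = √((5)² + (-1.3615)²) = √(26.8538) ≈ 5.1821,
  v_1 = u/||u|| ≈ (0.9649, -0.2627) (||v_1|| = 1).

λ_1 = 20.3615,  λ_2 = 0.6385;  v_1 ≈ (0.9649, -0.2627)


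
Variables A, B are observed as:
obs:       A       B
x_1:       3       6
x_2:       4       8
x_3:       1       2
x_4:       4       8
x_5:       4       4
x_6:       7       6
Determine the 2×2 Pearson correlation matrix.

Step 1 — column means:
  mean(A) = (3 + 4 + 1 + 4 + 4 + 7) / 6 = 23/6 = 3.8333
  mean(B) = (6 + 8 + 2 + 8 + 4 + 6) / 6 = 34/6 = 5.6667

Step 2 — sample variances and covariances s[i,j] = (1/(n-1)) · Σ_k (x_{k,i} - mean_i) · (x_{k,j} - mean_j), with n-1 = 5:
  s[A,A] = ((-0.8333)·(-0.8333) + (0.1667)·(0.1667) + (-2.8333)·(-2.8333) + (0.1667)·(0.1667) + (0.1667)·(0.1667) + (3.1667)·(3.1667)) / 5 = 18.8333/5 = 3.7667
  s[A,B] = ((-0.8333)·(0.3333) + (0.1667)·(2.3333) + (-2.8333)·(-3.6667) + (0.1667)·(2.3333) + (0.1667)·(-1.6667) + (3.1667)·(0.3333)) / 5 = 11.6667/5 = 2.3333
  s[B,B] = ((0.3333)·(0.3333) + (2.3333)·(2.3333) + (-3.6667)·(-3.6667) + (2.3333)·(2.3333) + (-1.6667)·(-1.6667) + (0.3333)·(0.3333)) / 5 = 27.3333/5 = 5.4667
  Sample standard deviations s_i = √(s[i,i]):
  s(A) = √(3.7667) = 1.9408
  s(B) = √(5.4667) = 2.3381

Step 3 — r_{ij} = s_{ij} / (s_i · s_j):
  r[A,A] = 1 (diagonal).
  r[A,B] = 2.3333 / (1.9408 · 2.3381) = 2.3333 / 4.5377 = 0.5142
  r[B,B] = 1 (diagonal).

R is symmetric with unit diagonal. Assembling:

R = [[1, 0.5142],
 [0.5142, 1]]


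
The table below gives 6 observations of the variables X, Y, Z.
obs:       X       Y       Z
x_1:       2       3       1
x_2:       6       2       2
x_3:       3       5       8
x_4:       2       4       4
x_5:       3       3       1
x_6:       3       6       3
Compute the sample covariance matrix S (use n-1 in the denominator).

Step 1 — column means:
  mean(X) = (2 + 6 + 3 + 2 + 3 + 3) / 6 = 19/6 = 3.1667
  mean(Y) = (3 + 2 + 5 + 4 + 3 + 6) / 6 = 23/6 = 3.8333
  mean(Z) = (1 + 2 + 8 + 4 + 1 + 3) / 6 = 19/6 = 3.1667

Step 2 — sample covariance S[i,j] = (1/(n-1)) · Σ_k (x_{k,i} - mean_i) · (x_{k,j} - mean_j), with n-1 = 5.
  S[X,X] = ((-1.1667)·(-1.1667) + (2.8333)·(2.8333) + (-0.1667)·(-0.1667) + (-1.1667)·(-1.1667) + (-0.1667)·(-0.1667) + (-0.1667)·(-0.1667)) / 5 = 10.8333/5 = 2.1667
  S[X,Y] = ((-1.1667)·(-0.8333) + (2.8333)·(-1.8333) + (-0.1667)·(1.1667) + (-1.1667)·(0.1667) + (-0.1667)·(-0.8333) + (-0.1667)·(2.1667)) / 5 = -4.8333/5 = -0.9667
  S[X,Z] = ((-1.1667)·(-2.1667) + (2.8333)·(-1.1667) + (-0.1667)·(4.8333) + (-1.1667)·(0.8333) + (-0.1667)·(-2.1667) + (-0.1667)·(-0.1667)) / 5 = -2.1667/5 = -0.4333
  S[Y,Y] = ((-0.8333)·(-0.8333) + (-1.8333)·(-1.8333) + (1.1667)·(1.1667) + (0.1667)·(0.1667) + (-0.8333)·(-0.8333) + (2.1667)·(2.1667)) / 5 = 10.8333/5 = 2.1667
  S[Y,Z] = ((-0.8333)·(-2.1667) + (-1.8333)·(-1.1667) + (1.1667)·(4.8333) + (0.1667)·(0.8333) + (-0.8333)·(-2.1667) + (2.1667)·(-0.1667)) / 5 = 11.1667/5 = 2.2333
  S[Z,Z] = ((-2.1667)·(-2.1667) + (-1.1667)·(-1.1667) + (4.8333)·(4.8333) + (0.8333)·(0.8333) + (-2.1667)·(-2.1667) + (-0.1667)·(-0.1667)) / 5 = 34.8333/5 = 6.9667

S is symmetric (S[j,i] = S[i,j]). Assembling:

S = [[2.1667, -0.9667, -0.4333],
 [-0.9667, 2.1667, 2.2333],
 [-0.4333, 2.2333, 6.9667]]
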